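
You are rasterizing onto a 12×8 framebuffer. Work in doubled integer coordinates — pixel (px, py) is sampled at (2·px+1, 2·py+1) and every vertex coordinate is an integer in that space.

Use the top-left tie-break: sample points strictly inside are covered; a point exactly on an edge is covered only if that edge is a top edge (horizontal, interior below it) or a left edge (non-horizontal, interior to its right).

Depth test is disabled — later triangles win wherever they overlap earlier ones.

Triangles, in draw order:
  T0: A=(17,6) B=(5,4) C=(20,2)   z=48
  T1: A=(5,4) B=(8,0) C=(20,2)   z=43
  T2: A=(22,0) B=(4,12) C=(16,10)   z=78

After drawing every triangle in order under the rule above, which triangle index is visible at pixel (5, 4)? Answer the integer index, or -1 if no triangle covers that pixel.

T0:
  2·area = 54
  edge (17, 6)→(5, 4): d=(-12,-2) top-left  bias=+0
  edge (5, 4)→(20, 2): d=(15,-2) top-left  bias=+0
  edge (20, 2)→(17, 6): d=(-3,4) right/bottom  bias=-1
    (6,1)@(13, 3): e=[28,1,25] → #
    (7,1)@(15, 3): e=[32,5,17] → #
    (8,1)@(17, 3): e=[36,9,9] → #
    (9,1)@(19, 3): e=[40,13,1] → #
    (10,1)@(21, 3): e=[44,17,-7] → ·
    (5,2)@(11, 5): e=[0,27,27] → #  [on edge]
    (9,2)@(19, 5): e=[16,43,-5] → ·
    (5,3)@(11, 7): e=[-24,57,21] → ·
    (6,3)@(13, 7): e=[-20,61,13] → ·
    (7,3)@(15, 7): e=[-16,65,5] → ·
    (8,3)@(17, 7): e=[-12,69,-3] → ·
    (11,3)@(23, 7): e=[0,81,-27] → ·  [on edge]
  covered (8 px):
    · · · · · · · · · · · ·
    · · · · · · # # # # · ·
    · · · · · # # # # · · ·
    · · · · · · · · · · · ·
    · · · · · · · · · · · ·
    · · · · · · · · · · · ·
    · · · · · · · · · · · ·
    · · · · · · · · · · · ·
T1:
  2·area = 54
  edge (5, 4)→(8, 0): d=(3,-4) top-left  bias=+0
  edge (8, 0)→(20, 2): d=(12,2) right/bottom  bias=-1
  edge (20, 2)→(5, 4): d=(-15,2) right/bottom  bias=-1
    (4,0)@(9, 1): e=[7,10,37] → #
    (5,0)@(11, 1): e=[15,6,33] → #
    (6,0)@(13, 1): e=[23,2,29] → #
    (7,0)@(15, 1): e=[31,-2,25] → ·
    (3,1)@(7, 3): e=[5,38,11] → #
    (6,1)@(13, 3): e=[29,26,-1] → ·
    (3,2)@(7, 5): e=[11,62,-19] → ·
    (4,2)@(9, 5): e=[19,58,-23] → ·
    (5,2)@(11, 5): e=[27,54,-27] → ·
  covered (6 px):
    · · · · # # # · · · · ·
    · · · # # # · · · · · ·
    · · · · · · · · · · · ·
    · · · · · · · · · · · ·
    · · · · · · · · · · · ·
    · · · · · · · · · · · ·
    · · · · · · · · · · · ·
    · · · · · · · · · · · ·
T2:
  2·area = 108  (B↔C swapped to make it positive)
  edge (22, 0)→(16, 10): d=(-6,10) right/bottom  bias=-1
  edge (16, 10)→(4, 12): d=(-12,2) right/bottom  bias=-1
  edge (4, 12)→(22, 0): d=(18,-12) top-left  bias=+0
    (10,0)@(21, 1): e=[4,98,6] → #
    (11,0)@(23, 1): e=[-16,94,30] → ·
    (9,1)@(19, 3): e=[12,78,18] → #
    (10,1)@(21, 3): e=[-8,74,42] → ·
    (7,2)@(15, 5): e=[40,62,6] → #
    (8,2)@(17, 5): e=[20,58,30] → #
    (9,2)@(19, 5): e=[0,54,54] → ·  [on edge]
    (6,3)@(13, 7): e=[48,42,18] → #
    (9,3)@(19, 7): e=[-12,30,90] → ·
    (4,4)@(9, 9): e=[76,26,6] → #
    (5,4)@(11, 9): e=[56,22,30] → #
    (8,4)@(17, 9): e=[-4,10,102] → ·
    (6,7)@(13, 15): e=[0,-54,162] → ·  [on edge]
  covered (13 px):
    · · · · · · · · · · # ·
    · · · · · · · · · # · ·
    · · · · · · · # # · · ·
    · · · · · · # # # · · ·
    · · · · # # # # · · · ·
    · · · # # · · · · · · ·
    · · · · · · · · · · · ·
    · · · · · · · · · · · ·

Z-buffer (winner per pixel, '.' = empty):
  . . . . 1 1 1 . . . 2 .
  . . . 1 1 1 0 0 0 2 . .
  . . . . . 0 0 2 2 . . .
  . . . . . . 2 2 2 . . .
  . . . . 2 2 2 2 . . . .
  . . . 2 2 . . . . . . .
  . . . . . . . . . . . .
  . . . . . . . . . . . .

Answer: 2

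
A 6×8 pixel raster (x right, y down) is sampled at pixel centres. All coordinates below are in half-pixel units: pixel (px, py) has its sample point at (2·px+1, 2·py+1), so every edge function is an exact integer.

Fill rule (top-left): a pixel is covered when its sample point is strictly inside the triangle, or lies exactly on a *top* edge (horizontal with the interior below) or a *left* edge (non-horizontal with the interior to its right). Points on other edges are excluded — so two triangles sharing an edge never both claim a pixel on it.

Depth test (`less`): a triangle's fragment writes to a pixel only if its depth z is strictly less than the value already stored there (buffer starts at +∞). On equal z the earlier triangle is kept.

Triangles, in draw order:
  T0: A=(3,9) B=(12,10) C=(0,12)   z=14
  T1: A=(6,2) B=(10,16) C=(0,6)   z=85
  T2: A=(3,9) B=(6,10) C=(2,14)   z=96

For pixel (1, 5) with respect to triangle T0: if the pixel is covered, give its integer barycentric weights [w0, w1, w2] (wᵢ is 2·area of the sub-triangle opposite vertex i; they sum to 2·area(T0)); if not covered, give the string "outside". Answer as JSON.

T0:
  2·area = 30
  edge (3, 9)→(12, 10): d=(9,1) right/bottom  bias=-1
  edge (12, 10)→(0, 12): d=(-12,2) right/bottom  bias=-1
  edge (0, 12)→(3, 9): d=(3,-3) top-left  bias=+0
    (5,0)@(11, 1): e=[-80,110,0] → ·  [on edge]
    (4,1)@(9, 3): e=[-60,90,0] → ·  [on edge]
    (3,2)@(7, 5): e=[-40,70,0] → ·  [on edge]
    (2,3)@(5, 7): e=[-20,50,0] → ·  [on edge]
    (1,4)@(3, 9): e=[0,30,0] → ·  [on edge]
    (0,5)@(1, 11): e=[20,10,0] → #  [on edge]
    (1,5)@(3, 11): e=[18,6,6] → #
    (2,5)@(5, 11): e=[16,2,12] → #
    (3,5)@(7, 11): e=[14,-2,18] → ·
    (0,6)@(1, 13): e=[38,-14,6] → ·
    (1,6)@(3, 13): e=[36,-18,12] → ·
    (2,6)@(5, 13): e=[34,-22,18] → ·
  covered (3 px):
    · · · · · ·
    · · · · · ·
    · · · · · ·
    · · · · · ·
    · · · · · ·
    # # # · · ·
    · · · · · ·
    · · · · · ·
T1:
  2·area = 100
  edge (6, 2)→(10, 16): d=(4,14) right/bottom  bias=-1
  edge (10, 16)→(0, 6): d=(-10,-10) top-left  bias=+0
  edge (0, 6)→(6, 2): d=(6,-4) top-left  bias=+0
    (2,1)@(5, 3): e=[18,80,2] → #
    (3,1)@(7, 3): e=[-10,100,10] → ·
    (1,2)@(3, 5): e=[54,40,6] → #
    (3,2)@(7, 5): e=[-2,80,22] → ·
    (0,3)@(1, 7): e=[90,0,10] → #  [on edge]
    (3,3)@(7, 7): e=[6,60,34] → #
    (4,3)@(9, 7): e=[-22,80,42] → ·
    (0,4)@(1, 9): e=[98,-20,22] → ·
    (1,4)@(3, 9): e=[70,0,30] → #  [on edge]
    (4,4)@(9, 9): e=[-14,60,54] → ·
    (1,5)@(3, 11): e=[78,-20,42] → ·
    (2,5)@(5, 11): e=[50,0,50] → #  [on edge]
    (3,6)@(7, 13): e=[30,0,70] → #  [on edge]
    (4,7)@(9, 15): e=[10,0,90] → #  [on edge]
  covered (15 px):
    · · · · · ·
    · · # · · ·
    · # # · · ·
    # # # # · ·
    · # # # · ·
    · · # # · ·
    · · · # # ·
    · · · · # ·
T2:
  2·area = 16
  edge (3, 9)→(6, 10): d=(3,1) right/bottom  bias=-1
  edge (6, 10)→(2, 14): d=(-4,4) right/bottom  bias=-1
  edge (2, 14)→(3, 9): d=(1,-5) top-left  bias=+0
    (5,2)@(11, 5): e=[-20,0,36] → ·  [on edge]
    (4,3)@(9, 7): e=[-12,0,28] → ·  [on edge]
    (1,4)@(3, 9): e=[0,16,0] → ·  [on edge]
    (3,4)@(7, 9): e=[-4,0,20] → ·  [on edge]
    (1,5)@(3, 11): e=[6,8,2] → #
    (2,5)@(5, 11): e=[4,0,12] → ·  [on edge]
    (4,5)@(9, 11): e=[0,-16,32] → ·  [on edge]
    (1,6)@(3, 13): e=[12,0,4] → ·  [on edge]
    (0,7)@(1, 15): e=[20,0,-4] → ·  [on edge]
  covered (1 px):
    · · · · · ·
    · · · · · ·
    · · · · · ·
    · · · · · ·
    · · · · · ·
    · # · · · ·
    · · · · · ·
    · · · · · ·

Final: [6,6,18]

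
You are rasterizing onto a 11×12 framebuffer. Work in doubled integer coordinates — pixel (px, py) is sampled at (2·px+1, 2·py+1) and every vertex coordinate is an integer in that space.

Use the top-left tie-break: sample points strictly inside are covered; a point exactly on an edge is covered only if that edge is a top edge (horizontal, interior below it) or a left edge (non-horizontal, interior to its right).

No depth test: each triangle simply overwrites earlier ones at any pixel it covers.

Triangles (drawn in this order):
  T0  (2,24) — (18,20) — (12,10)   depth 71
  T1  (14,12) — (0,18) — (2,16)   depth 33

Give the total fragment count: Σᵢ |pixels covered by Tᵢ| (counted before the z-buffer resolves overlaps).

T0:
  2·area = 184  (B↔C swapped to make it positive)
  edge (2, 24)→(12, 10): d=(10,-14) top-left  bias=+0
  edge (12, 10)→(18, 20): d=(6,10) right/bottom  bias=-1
  edge (18, 20)→(2, 24): d=(-16,4) right/bottom  bias=-1
    (8,1)@(17, 3): e=[0,-92,276] → .  [on edge]
    (4,2)@(9, 5): e=[-92,0,276] → .  [on edge]
    (5,6)@(11, 13): e=[16,28,140] → X
    (6,6)@(13, 13): e=[44,8,132] → X
    (7,6)@(15, 13): e=[72,-12,124] → .
    (4,7)@(9, 15): e=[8,60,116] → X
    (7,7)@(15, 15): e=[92,0,92] → .  [on edge]
    (3,8)@(7, 17): e=[0,92,92] → X  [on edge]
    (7,8)@(15, 17): e=[112,12,60] → X
    (8,8)@(17, 17): e=[140,-8,52] → .
    (3,9)@(7, 19): e=[20,104,60] → X
    (8,9)@(17, 19): e=[160,4,20] → X
  covered (23 px):
    . . . . . . . . . . .
    . . . . . . . . . . .
    . . . . . . . . . . .
    . . . . . . . . . . .
    . . . . . . . . . . .
    . . . . . . . . . . .
    . . . . . X X . . . .
    . . . . X X X . . . .
    . . . X X X X X . . .
    . . . X X X X X X . .
    . . X X X X X . . . .
    . X X . . . . . . . .
T1:
  2·area = 16
  edge (14, 12)→(0, 18): d=(-14,6) right/bottom  bias=-1
  edge (0, 18)→(2, 16): d=(2,-2) top-left  bias=+0
  edge (2, 16)→(14, 12): d=(12,-4) top-left  bias=+0
    (8,0)@(17, 1): e=[136,0,-120] → .  [on edge]
    (7,1)@(15, 3): e=[120,0,-104] → .  [on edge]
    (6,2)@(13, 5): e=[104,0,-88] → .  [on edge]
    (5,3)@(11, 7): e=[88,0,-72] → .  [on edge]
    (4,4)@(9, 9): e=[72,0,-56] → .  [on edge]
    (10,4)@(21, 9): e=[0,24,-8] → .  [on edge]
    (3,5)@(7, 11): e=[56,0,-40] → .  [on edge]
    (8,5)@(17, 11): e=[-4,20,0] → .  [on edge]
    (2,6)@(5, 13): e=[40,0,-24] → .  [on edge]
    (5,6)@(11, 13): e=[4,12,0] → X  [on edge]
    (6,6)@(13, 13): e=[-8,16,8] → .
    (1,7)@(3, 15): e=[24,0,-8] → .  [on edge]
    (2,7)@(5, 15): e=[12,4,0] → X  [on edge]
    (3,7)@(7, 15): e=[0,8,8] → .  [on edge]
    (0,8)@(1, 17): e=[8,0,8] → X  [on edge]
  covered (3 px):
    . . . . . . . . . . .
    . . . . . . . . . . .
    . . . . . . . . . . .
    . . . . . . . . . . .
    . . . . . . . . . . .
    . . . . . . . . . . .
    . . . . . X . . . . .
    . . X . . . . . . . .
    X . . . . . . . . . .
    . . . . . . . . . . .
    . . . . . . . . . . .
    . . . . . . . . . . .

Answer: 26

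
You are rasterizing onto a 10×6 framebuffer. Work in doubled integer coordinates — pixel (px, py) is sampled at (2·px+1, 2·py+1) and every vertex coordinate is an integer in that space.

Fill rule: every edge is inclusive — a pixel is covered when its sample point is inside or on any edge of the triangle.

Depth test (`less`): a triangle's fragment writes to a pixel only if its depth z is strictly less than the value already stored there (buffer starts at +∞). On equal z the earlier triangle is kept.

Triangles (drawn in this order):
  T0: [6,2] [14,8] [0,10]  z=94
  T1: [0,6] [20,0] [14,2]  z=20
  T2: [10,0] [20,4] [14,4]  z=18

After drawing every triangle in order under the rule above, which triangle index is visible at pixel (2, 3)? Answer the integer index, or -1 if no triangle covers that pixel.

T0:
  2·area = 100
  edge (6, 2)→(14, 8): d=(8,6) inclusive
  edge (14, 8)→(0, 10): d=(-14,2) inclusive
  edge (0, 10)→(6, 2): d=(6,-8) inclusive
    (3,1)@(7, 3): e=[2,84,14] → █
    (4,1)@(9, 3): e=[-10,80,30] → ·
    (2,2)@(5, 5): e=[30,60,10] → █
    (4,2)@(9, 5): e=[6,52,42] → █
    (5,2)@(11, 5): e=[-6,48,58] → ·
    (1,3)@(3, 7): e=[58,36,6] → █
    (5,3)@(11, 7): e=[10,20,70] → █
    (6,3)@(13, 7): e=[-2,16,86] → ·
    (0,4)@(1, 9): e=[86,12,2] → █
    (3,4)@(7, 9): e=[50,0,50] → █  [on edge]
    (4,4)@(9, 9): e=[38,-4,66] → ·
    (5,4)@(11, 9): e=[26,-8,82] → ·
  covered (13 px):
    · · · · · · · · · ·
    · · · █ · · · · · ·
    · · █ █ █ · · · · ·
    · █ █ █ █ █ · · · ·
    █ █ █ █ · · · · · ·
    · · · · · · · · · ·
T1:
  2·area = 4
  edge (0, 6)→(20, 0): d=(20,-6) inclusive
  edge (20, 0)→(14, 2): d=(-6,2) inclusive
  edge (14, 2)→(0, 6): d=(-14,4) inclusive
    (8,0)@(17, 1): e=[2,0,2] → █  [on edge]
    (9,0)@(19, 1): e=[14,-4,-6] → ·
    (5,1)@(11, 3): e=[6,0,-2] → ·  [on edge]
    (8,1)@(17, 3): e=[42,-12,-26] → ·
    (2,2)@(5, 5): e=[10,0,-6] → ·  [on edge]
  covered (1 px):
    · · · · · · · · █ ·
    · · · · · · · · · ·
    · · · · · · · · · ·
    · · · · · · · · · ·
    · · · · · · · · · ·
    · · · · · · · · · ·
T2:
  2·area = 24
  edge (10, 0)→(20, 4): d=(10,4) inclusive
  edge (20, 4)→(14, 4): d=(-6,0) inclusive
  edge (14, 4)→(10, 0): d=(-4,-4) inclusive
    (5,0)@(11, 1): e=[6,18,0] → █  [on edge]
    (6,0)@(13, 1): e=[-2,18,8] → ·
    (5,1)@(11, 3): e=[26,6,-8] → ·
    (6,1)@(13, 3): e=[18,6,0] → █  [on edge]
    (7,1)@(15, 3): e=[10,6,8] → █
    (8,1)@(17, 3): e=[2,6,16] → █
    (9,1)@(19, 3): e=[-6,6,24] → ·
    (6,2)@(13, 5): e=[38,-6,-8] → ·
    (7,2)@(15, 5): e=[30,-6,0] → ·  [on edge]
    (8,2)@(17, 5): e=[22,-6,8] → ·
    (8,3)@(17, 7): e=[42,-18,0] → ·  [on edge]
    (9,4)@(19, 9): e=[54,-30,0] → ·  [on edge]
  covered (4 px):
    · · · · · █ · · · ·
    · · · · · · █ █ █ ·
    · · · · · · · · · ·
    · · · · · · · · · ·
    · · · · · · · · · ·
    · · · · · · · · · ·

Z-buffer (winner per pixel, '.' = empty):
  . . . . . 2 . . 1 .
  . . . 0 . . 2 2 2 .
  . . 0 0 0 . . . . .
  . 0 0 0 0 0 . . . .
  0 0 0 0 . . . . . .
  . . . . . . . . . .

Answer: 0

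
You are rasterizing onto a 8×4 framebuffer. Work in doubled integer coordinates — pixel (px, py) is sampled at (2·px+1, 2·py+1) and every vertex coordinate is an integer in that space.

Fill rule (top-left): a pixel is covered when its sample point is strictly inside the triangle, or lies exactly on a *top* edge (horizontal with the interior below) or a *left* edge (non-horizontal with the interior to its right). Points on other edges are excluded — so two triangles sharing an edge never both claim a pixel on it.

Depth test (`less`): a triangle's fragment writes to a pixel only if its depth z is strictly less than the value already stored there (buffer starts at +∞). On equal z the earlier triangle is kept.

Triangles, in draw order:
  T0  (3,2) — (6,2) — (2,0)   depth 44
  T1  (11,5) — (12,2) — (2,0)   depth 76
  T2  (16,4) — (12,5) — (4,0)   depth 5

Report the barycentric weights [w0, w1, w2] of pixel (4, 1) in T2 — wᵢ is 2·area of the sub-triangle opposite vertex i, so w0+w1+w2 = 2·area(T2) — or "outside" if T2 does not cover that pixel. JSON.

T0:
  2·area = 6  (B↔C swapped to make it positive)
  edge (3, 2)→(2, 0): d=(-1,-2) top-left  bias=+0
  edge (2, 0)→(6, 2): d=(4,2) right/bottom  bias=-1
  edge (6, 2)→(3, 2): d=(-3,0) right/bottom  bias=-1
    (1,0)@(3, 1): e=[1,2,3] → █
    (2,0)@(5, 1): e=[5,-2,3] → ·
    (1,1)@(3, 3): e=[-1,10,-3] → ·
  covered (1 px):
    · █ · · · · · ·
    · · · · · · · ·
    · · · · · · · ·
    · · · · · · · ·
T1:
  2·area = 32  (B↔C swapped to make it positive)
  edge (11, 5)→(2, 0): d=(-9,-5) top-left  bias=+0
  edge (2, 0)→(12, 2): d=(10,2) right/bottom  bias=-1
  edge (12, 2)→(11, 5): d=(-1,3) right/bottom  bias=-1
    (2,0)@(5, 1): e=[6,4,22] → █
    (3,0)@(7, 1): e=[16,0,16] → ·  [on edge]
    (2,1)@(5, 3): e=[-12,24,20] → ·
    (4,1)@(9, 3): e=[8,16,8] → █
    (5,1)@(11, 3): e=[18,12,2] → █
    (6,1)@(13, 3): e=[28,8,-4] → ·
    (4,2)@(9, 5): e=[-10,36,6] → ·
    (5,2)@(11, 5): e=[0,32,0] → ·  [on edge]
  covered (3 px):
    · · █ · · · · ·
    · · · · █ █ · ·
    · · · · · · · ·
    · · · · · · · ·
T2:
  2·area = 28
  edge (16, 4)→(12, 5): d=(-4,1) right/bottom  bias=-1
  edge (12, 5)→(4, 0): d=(-8,-5) top-left  bias=+0
  edge (4, 0)→(16, 4): d=(12,4) right/bottom  bias=-1
    (3,0)@(7, 1): e=[21,7,0] → ·  [on edge]
    (4,1)@(9, 3): e=[11,1,16] → █
    (5,1)@(11, 3): e=[9,11,8] → █
    (6,1)@(13, 3): e=[7,21,0] → ·  [on edge]
    (4,2)@(9, 5): e=[3,-15,40] → ·
    (5,2)@(11, 5): e=[1,-5,32] → ·
  covered (2 px):
    · · · · · · · ·
    · · · · █ █ · ·
    · · · · · · · ·
    · · · · · · · ·

Final: [1,16,11]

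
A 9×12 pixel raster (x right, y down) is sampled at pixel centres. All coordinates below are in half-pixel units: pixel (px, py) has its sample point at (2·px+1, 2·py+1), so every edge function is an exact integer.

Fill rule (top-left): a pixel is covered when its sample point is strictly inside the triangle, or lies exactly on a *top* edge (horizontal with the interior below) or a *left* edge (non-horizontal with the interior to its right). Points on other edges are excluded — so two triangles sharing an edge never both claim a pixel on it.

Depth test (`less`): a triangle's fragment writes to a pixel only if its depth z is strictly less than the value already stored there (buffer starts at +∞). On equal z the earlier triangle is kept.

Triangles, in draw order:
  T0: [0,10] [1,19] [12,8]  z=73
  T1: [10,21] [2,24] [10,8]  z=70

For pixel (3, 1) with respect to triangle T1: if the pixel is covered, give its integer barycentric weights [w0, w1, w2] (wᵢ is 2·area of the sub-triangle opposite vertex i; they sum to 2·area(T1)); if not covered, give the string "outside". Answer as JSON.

T0:
  2·area = 110  (B↔C swapped to make it positive)
  edge (0, 10)→(12, 8): d=(12,-2) top-left  bias=+0
  edge (12, 8)→(1, 19): d=(-11,11) right/bottom  bias=-1
  edge (1, 19)→(0, 10): d=(-1,-9) top-left  bias=+0
    (8,1)@(17, 3): e=[-50,0,160] → ·  [on edge]
    (7,2)@(15, 5): e=[-30,0,140] → ·  [on edge]
    (6,3)@(13, 7): e=[-10,0,120] → ·  [on edge]
    (3,4)@(7, 9): e=[2,44,64] → █
    (4,4)@(9, 9): e=[6,22,82] → █
    (5,4)@(11, 9): e=[10,0,100] → ·  [on edge]
    (0,5)@(1, 11): e=[14,88,8] → █
    (1,5)@(3, 11): e=[18,66,26] → █
    (2,5)@(5, 11): e=[22,44,44] → █
    (4,5)@(9, 11): e=[30,0,80] → ·  [on edge]
    (0,6)@(1, 13): e=[38,66,6] → █
    (3,6)@(7, 13): e=[50,0,60] → ·  [on edge]
    (2,7)@(5, 15): e=[70,0,40] → ·  [on edge]
    (1,8)@(3, 17): e=[90,0,20] → ·  [on edge]
    (0,9)@(1, 19): e=[110,0,0] → ·  [on edge]
  covered (12 px):
    · · · · · · · · ·
    · · · · · · · · ·
    · · · · · · · · ·
    · · · · · · · · ·
    · · · █ █ · · · ·
    █ █ █ █ · · · · ·
    █ █ █ · · · · · ·
    █ █ · · · · · · ·
    █ · · · · · · · ·
    · · · · · · · · ·
    · · · · · · · · ·
    · · · · · · · · ·
T1:
  2·area = 104
  edge (10, 21)→(2, 24): d=(-8,3) right/bottom  bias=-1
  edge (2, 24)→(10, 8): d=(8,-16) top-left  bias=+0
  edge (10, 8)→(10, 21): d=(0,13) right/bottom  bias=-1
    (4,5)@(9, 11): e=[83,8,13] → █
    (5,5)@(11, 11): e=[77,40,-13] → ·
    (4,6)@(9, 13): e=[67,24,13] → █
    (5,6)@(11, 13): e=[61,56,-13] → ·
    (3,7)@(7, 15): e=[57,8,39] → █
    (5,7)@(11, 15): e=[45,72,-13] → ·
    (3,8)@(7, 17): e=[41,24,39] → █
    (5,8)@(11, 17): e=[29,88,-13] → ·
    (2,9)@(5, 19): e=[31,8,65] → █
    (5,9)@(11, 19): e=[13,104,-13] → ·
    (2,10)@(5, 21): e=[15,24,65] → █
    (5,10)@(11, 21): e=[-3,120,-13] → ·
  covered (13 px):
    · · · · · · · · ·
    · · · · · · · · ·
    · · · · · · · · ·
    · · · · · · · · ·
    · · · · · · · · ·
    · · · · █ · · · ·
    · · · · █ · · · ·
    · · · █ █ · · · ·
    · · · █ █ · · · ·
    · · █ █ █ · · · ·
    · · █ █ █ · · · ·
    · █ · · · · · · ·

Result: "outside"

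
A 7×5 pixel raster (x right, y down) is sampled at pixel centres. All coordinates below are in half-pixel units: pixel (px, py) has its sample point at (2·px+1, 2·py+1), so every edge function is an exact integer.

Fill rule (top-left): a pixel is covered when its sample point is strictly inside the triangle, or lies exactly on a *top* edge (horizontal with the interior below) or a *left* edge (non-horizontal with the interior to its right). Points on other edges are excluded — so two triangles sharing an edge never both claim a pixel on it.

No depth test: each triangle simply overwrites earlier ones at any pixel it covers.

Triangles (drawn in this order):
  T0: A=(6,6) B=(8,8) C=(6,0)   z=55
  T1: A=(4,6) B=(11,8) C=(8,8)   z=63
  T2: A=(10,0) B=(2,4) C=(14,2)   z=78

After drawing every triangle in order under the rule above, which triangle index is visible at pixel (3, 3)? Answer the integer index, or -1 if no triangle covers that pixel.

T0:
  2·area = 12  (B↔C swapped to make it positive)
  edge (6, 6)→(6, 0): d=(0,-6) top-left  bias=+0
  edge (6, 0)→(8, 8): d=(2,8) right/bottom  bias=-1
  edge (8, 8)→(6, 6): d=(-2,-2) top-left  bias=+0
    (0,0)@(1, 1): e=[-30,42,0] → ·  [on edge]
    (1,1)@(3, 3): e=[-18,30,0] → ·  [on edge]
    (2,2)@(5, 5): e=[-6,18,0] → ·  [on edge]
    (3,2)@(7, 5): e=[6,2,4] → █
    (4,2)@(9, 5): e=[18,-14,8] → ·
    (3,3)@(7, 7): e=[6,6,0] → █  [on edge]
    (4,3)@(9, 7): e=[18,-10,4] → ·
    (3,4)@(7, 9): e=[6,10,-4] → ·
    (4,4)@(9, 9): e=[18,-6,0] → ·  [on edge]
  covered (2 px):
    · · · · · · ·
    · · · · · · ·
    · · · █ · · ·
    · · · █ · · ·
    · · · · · · ·
T1:
  2·area = 6
  edge (4, 6)→(11, 8): d=(7,2) right/bottom  bias=-1
  edge (11, 8)→(8, 8): d=(-3,0) right/bottom  bias=-1
  edge (8, 8)→(4, 6): d=(-4,-2) top-left  bias=+0
    (3,3)@(7, 7): e=[1,3,2] → █
    (4,3)@(9, 7): e=[-3,3,6] → ·
    (3,4)@(7, 9): e=[15,-3,-6] → ·
  covered (1 px):
    · · · · · · ·
    · · · · · · ·
    · · · · · · ·
    · · · █ · · ·
    · · · · · · ·
T2:
  2·area = 32  (B↔C swapped to make it positive)
  edge (10, 0)→(14, 2): d=(4,2) right/bottom  bias=-1
  edge (14, 2)→(2, 4): d=(-12,2) right/bottom  bias=-1
  edge (2, 4)→(10, 0): d=(8,-4) top-left  bias=+0
    (4,0)@(9, 1): e=[6,22,4] → █
    (5,0)@(11, 1): e=[2,18,12] → █
    (6,0)@(13, 1): e=[-2,14,20] → ·
    (2,1)@(5, 3): e=[22,6,4] → █
    (3,1)@(7, 3): e=[18,2,12] → █
    (4,1)@(9, 3): e=[14,-2,20] → ·
    (5,1)@(11, 3): e=[10,-6,28] → ·
    (2,2)@(5, 5): e=[30,-18,20] → ·
    (3,2)@(7, 5): e=[26,-22,28] → ·
  covered (4 px):
    · · · · █ █ ·
    · · █ █ · · ·
    · · · · · · ·
    · · · · · · ·
    · · · · · · ·

Z-buffer (winner per pixel, '.' = empty):
  . . . . 2 2 .
  . . 2 2 . . .
  . . . 0 . . .
  . . . 1 . . .
  . . . . . . .

Result: 1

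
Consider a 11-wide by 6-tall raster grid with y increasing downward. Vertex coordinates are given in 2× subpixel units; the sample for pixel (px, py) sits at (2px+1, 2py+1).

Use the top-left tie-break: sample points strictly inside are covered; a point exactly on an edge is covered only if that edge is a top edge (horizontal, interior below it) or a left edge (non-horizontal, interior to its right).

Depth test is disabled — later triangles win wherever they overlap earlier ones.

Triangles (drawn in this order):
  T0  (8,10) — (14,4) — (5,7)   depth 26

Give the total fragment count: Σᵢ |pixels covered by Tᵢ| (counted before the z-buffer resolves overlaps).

T0:
  2·area = 36  (B↔C swapped to make it positive)
  edge (8, 10)→(5, 7): d=(-3,-3) top-left  bias=+0
  edge (5, 7)→(14, 4): d=(9,-3) top-left  bias=+0
  edge (14, 4)→(8, 10): d=(-6,6) right/bottom  bias=-1
    (8,0)@(17, 1): e=[54,-18,0] → ·  [on edge]
    (0,1)@(1, 3): e=[0,-48,84] → ·  [on edge]
    (7,1)@(15, 3): e=[42,-6,0] → ·  [on edge]
    (8,1)@(17, 3): e=[48,0,-12] → ·  [on edge]
    (1,2)@(3, 5): e=[0,-24,60] → ·  [on edge]
    (5,2)@(11, 5): e=[24,0,12] → █  [on edge]
    (6,2)@(13, 5): e=[30,6,0] → ·  [on edge]
    (2,3)@(5, 7): e=[0,0,36] → █  [on edge]
    (3,3)@(7, 7): e=[6,6,24] → █
    (4,3)@(9, 7): e=[12,12,12] → █
    (5,3)@(11, 7): e=[18,18,0] → ·  [on edge]
    (2,4)@(5, 9): e=[-6,18,24] → ·
    (3,4)@(7, 9): e=[0,24,12] → █  [on edge]
    (4,4)@(9, 9): e=[6,30,0] → ·  [on edge]
    (3,5)@(7, 11): e=[-6,42,0] → ·  [on edge]
    (4,5)@(9, 11): e=[0,48,-12] → ·  [on edge]
  covered (5 px):
    · · · · · · · · · · ·
    · · · · · · · · · · ·
    · · · · · █ · · · · ·
    · · █ █ █ · · · · · ·
    · · · █ · · · · · · ·
    · · · · · · · · · · ·

Answer: 5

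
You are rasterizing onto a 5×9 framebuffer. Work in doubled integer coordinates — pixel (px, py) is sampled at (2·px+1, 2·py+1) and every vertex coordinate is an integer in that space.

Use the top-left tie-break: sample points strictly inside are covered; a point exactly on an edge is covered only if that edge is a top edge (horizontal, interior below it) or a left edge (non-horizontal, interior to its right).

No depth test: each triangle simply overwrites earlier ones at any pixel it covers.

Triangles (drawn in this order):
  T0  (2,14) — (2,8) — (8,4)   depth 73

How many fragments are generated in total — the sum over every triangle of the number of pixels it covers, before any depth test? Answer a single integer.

T0:
  2·area = 36
  edge (2, 14)→(2, 8): d=(0,-6) top-left  bias=+0
  edge (2, 8)→(8, 4): d=(6,-4) top-left  bias=+0
  edge (8, 4)→(2, 14): d=(-6,10) right/bottom  bias=-1
    (3,2)@(7, 5): e=[30,2,4] → #
    (4,2)@(9, 5): e=[42,10,-16] → ·
    (2,3)@(5, 7): e=[18,6,12] → #
    (3,3)@(7, 7): e=[30,14,-8] → ·
    (1,4)@(3, 9): e=[6,10,20] → #
    (2,4)@(5, 9): e=[18,18,0] → ·  [on edge]
    (1,5)@(3, 11): e=[6,22,8] → #
    (2,5)@(5, 11): e=[18,30,-12] → ·
    (1,6)@(3, 13): e=[6,34,-4] → ·
  covered (4 px):
    · · · · ·
    · · · · ·
    · · · # ·
    · · # · ·
    · # · · ·
    · # · · ·
    · · · · ·
    · · · · ·
    · · · · ·

Answer: 4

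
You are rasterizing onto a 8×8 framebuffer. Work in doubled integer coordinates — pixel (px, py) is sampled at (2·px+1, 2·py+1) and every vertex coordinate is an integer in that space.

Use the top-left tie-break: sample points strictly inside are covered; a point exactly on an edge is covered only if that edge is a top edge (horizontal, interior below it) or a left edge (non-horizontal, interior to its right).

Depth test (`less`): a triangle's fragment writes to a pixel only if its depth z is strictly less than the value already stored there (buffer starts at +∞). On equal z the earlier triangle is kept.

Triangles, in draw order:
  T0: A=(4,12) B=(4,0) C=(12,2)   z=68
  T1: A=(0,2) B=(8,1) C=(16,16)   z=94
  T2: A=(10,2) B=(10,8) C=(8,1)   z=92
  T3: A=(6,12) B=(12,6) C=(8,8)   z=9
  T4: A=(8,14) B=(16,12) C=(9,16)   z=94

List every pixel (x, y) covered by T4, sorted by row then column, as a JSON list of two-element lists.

T0:
  2·area = 96
  edge (4, 12)→(4, 0): d=(0,-12) top-left  bias=+0
  edge (4, 0)→(12, 2): d=(8,2) right/bottom  bias=-1
  edge (12, 2)→(4, 12): d=(-8,10) right/bottom  bias=-1
    (2,0)@(5, 1): e=[12,6,78] → #
    (3,0)@(7, 1): e=[36,2,58] → #
    (4,0)@(9, 1): e=[60,-2,38] → ·
    (2,1)@(5, 3): e=[12,22,62] → #
    (4,1)@(9, 3): e=[60,14,22] → #
    (5,1)@(11, 3): e=[84,10,2] → #
    (6,1)@(13, 3): e=[108,6,-18] → ·
    (2,2)@(5, 5): e=[12,38,46] → #
    (5,2)@(11, 5): e=[84,26,-14] → ·
    (2,3)@(5, 7): e=[12,54,30] → #
    (4,3)@(9, 7): e=[60,46,-10] → ·
    (2,4)@(5, 9): e=[12,70,14] → #
  covered (12 px):
    · · # # · · · ·
    · · # # # # · ·
    · · # # # · · ·
    · · # # · · · ·
    · · # · · · · ·
    · · · · · · · ·
    · · · · · · · ·
    · · · · · · · ·
T1:
  2·area = 128
  edge (0, 2)→(8, 1): d=(8,-1) top-left  bias=+0
  edge (8, 1)→(16, 16): d=(8,15) right/bottom  bias=-1
  edge (16, 16)→(0, 2): d=(-16,-14) top-left  bias=+0
    (1,1)@(3, 3): e=[11,91,26] → #
    (2,1)@(5, 3): e=[13,61,54] → #
    (3,1)@(7, 3): e=[15,31,82] → #
    (4,1)@(9, 3): e=[17,1,110] → #
    (5,1)@(11, 3): e=[19,-29,138] → ·
    (1,2)@(3, 5): e=[27,107,-6] → ·
    (2,2)@(5, 5): e=[29,77,22] → #
    (5,2)@(11, 5): e=[35,-13,106] → ·
    (2,3)@(5, 7): e=[45,93,-10] → ·
    (3,3)@(7, 7): e=[47,63,18] → #
    (5,3)@(11, 7): e=[51,3,74] → #
    (6,3)@(13, 7): e=[53,-27,102] → ·
  covered (16 px):
    · · · · · · · ·
    · # # # # · · ·
    · · # # # · · ·
    · · · # # # · ·
    · · · · # # · ·
    · · · · · # # ·
    · · · · · · # ·
    · · · · · · · #
T2:
  2·area = 12
  edge (10, 2)→(10, 8): d=(0,6) right/bottom  bias=-1
  edge (10, 8)→(8, 1): d=(-2,-7) top-left  bias=+0
  edge (8, 1)→(10, 2): d=(2,1) right/bottom  bias=-1
    (4,1)@(9, 3): e=[6,3,3] → #
    (5,1)@(11, 3): e=[-6,17,1] → ·
    (4,2)@(9, 5): e=[6,-1,7] → ·
  covered (1 px):
    · · · · · · · ·
    · · · · # · · ·
    · · · · · · · ·
    · · · · · · · ·
    · · · · · · · ·
    · · · · · · · ·
    · · · · · · · ·
    · · · · · · · ·
T3:
  2·area = 12  (B↔C swapped to make it positive)
  edge (6, 12)→(8, 8): d=(2,-4) top-left  bias=+0
  edge (8, 8)→(12, 6): d=(4,-2) top-left  bias=+0
  edge (12, 6)→(6, 12): d=(-6,6) right/bottom  bias=-1
    (7,1)@(15, 3): e=[18,-6,0] → ·  [on edge]
    (6,2)@(13, 5): e=[14,-2,0] → ·  [on edge]
    (5,3)@(11, 7): e=[10,2,0] → ·  [on edge]
    (4,4)@(9, 9): e=[6,6,0] → ·  [on edge]
    (3,5)@(7, 11): e=[2,10,0] → ·  [on edge]
    (2,6)@(5, 13): e=[-2,14,0] → ·  [on edge]
    (1,7)@(3, 15): e=[-6,18,0] → ·  [on edge]
  covered (0 px):
    · · · · · · · ·
    · · · · · · · ·
    · · · · · · · ·
    · · · · · · · ·
    · · · · · · · ·
    · · · · · · · ·
    · · · · · · · ·
    · · · · · · · ·
T4:
  2·area = 18
  edge (8, 14)→(16, 12): d=(8,-2) top-left  bias=+0
  edge (16, 12)→(9, 16): d=(-7,4) right/bottom  bias=-1
  edge (9, 16)→(8, 14): d=(-1,-2) top-left  bias=+0
    (6,6)@(13, 13): e=[2,5,11] → #
    (7,6)@(15, 13): e=[6,-3,15] → ·
    (4,7)@(9, 15): e=[10,7,1] → #
    (5,7)@(11, 15): e=[14,-1,5] → ·
    (6,7)@(13, 15): e=[18,-9,9] → ·
  covered (2 px):
    · · · · · · · ·
    · · · · · · · ·
    · · · · · · · ·
    · · · · · · · ·
    · · · · · · · ·
    · · · · · · · ·
    · · · · · · # ·
    · · · · # · · ·

Result: [[6,6],[4,7]]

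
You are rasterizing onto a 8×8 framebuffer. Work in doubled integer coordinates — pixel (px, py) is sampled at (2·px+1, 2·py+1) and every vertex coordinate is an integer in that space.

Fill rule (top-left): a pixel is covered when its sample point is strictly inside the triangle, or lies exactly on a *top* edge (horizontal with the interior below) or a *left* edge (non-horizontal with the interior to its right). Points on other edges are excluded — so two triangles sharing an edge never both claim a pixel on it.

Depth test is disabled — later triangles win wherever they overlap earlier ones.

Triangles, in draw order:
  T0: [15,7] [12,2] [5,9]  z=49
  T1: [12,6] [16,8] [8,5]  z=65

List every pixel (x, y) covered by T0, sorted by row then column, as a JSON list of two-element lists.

T0:
  2·area = 56  (B↔C swapped to make it positive)
  edge (15, 7)→(5, 9): d=(-10,2) right/bottom  bias=-1
  edge (5, 9)→(12, 2): d=(7,-7) top-left  bias=+0
  edge (12, 2)→(15, 7): d=(3,5) right/bottom  bias=-1
    (6,0)@(13, 1): e=[64,0,-8] → .  [on edge]
    (5,1)@(11, 3): e=[48,0,8] → X  [on edge]
    (6,1)@(13, 3): e=[44,14,-2] → .
    (4,2)@(9, 5): e=[32,0,24] → X  [on edge]
    (6,2)@(13, 5): e=[24,28,4] → X
    (7,2)@(15, 5): e=[20,42,-6] → .
    (3,3)@(7, 7): e=[16,0,40] → X  [on edge]
    (7,3)@(15, 7): e=[0,56,0] → .  [on edge]
    (2,4)@(5, 9): e=[0,0,56] → .  [on edge]
    (3,4)@(7, 9): e=[-4,14,46] → .
    (4,4)@(9, 9): e=[-8,28,36] → .
    (5,4)@(11, 9): e=[-12,42,26] → .
    (1,5)@(3, 11): e=[-16,0,72] → .  [on edge]
    (0,6)@(1, 13): e=[-32,0,88] → .  [on edge]
  covered (8 px):
    . . . . . . . .
    . . . . . X . .
    . . . . X X X .
    . . . X X X X .
    . . . . . . . .
    . . . . . . . .
    . . . . . . . .
    . . . . . . . .
T1:
  2·area = 4
  edge (12, 6)→(16, 8): d=(4,2) right/bottom  bias=-1
  edge (16, 8)→(8, 5): d=(-8,-3) top-left  bias=+0
  edge (8, 5)→(12, 6): d=(4,1) right/bottom  bias=-1
  covered (0 px):
    . . . . . . . .
    . . . . . . . .
    . . . . . . . .
    . . . . . . . .
    . . . . . . . .
    . . . . . . . .
    . . . . . . . .
    . . . . . . . .

Final: [[5,1],[4,2],[5,2],[6,2],[3,3],[4,3],[5,3],[6,3]]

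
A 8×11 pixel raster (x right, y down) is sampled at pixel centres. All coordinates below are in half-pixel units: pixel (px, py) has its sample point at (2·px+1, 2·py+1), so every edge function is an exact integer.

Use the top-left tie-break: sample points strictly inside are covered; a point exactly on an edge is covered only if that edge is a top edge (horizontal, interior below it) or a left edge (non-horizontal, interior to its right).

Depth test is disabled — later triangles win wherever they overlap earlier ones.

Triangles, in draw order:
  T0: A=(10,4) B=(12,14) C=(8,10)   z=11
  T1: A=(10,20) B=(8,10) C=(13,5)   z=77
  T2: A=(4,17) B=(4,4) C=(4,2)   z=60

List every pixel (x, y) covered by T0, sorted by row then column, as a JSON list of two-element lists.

T0:
  2·area = 32
  edge (10, 4)→(12, 14): d=(2,10) right/bottom  bias=-1
  edge (12, 14)→(8, 10): d=(-4,-4) top-left  bias=+0
  edge (8, 10)→(10, 4): d=(2,-6) top-left  bias=+0
    (5,0)@(11, 1): e=[-16,48,0] → ·  [on edge]
    (0,1)@(1, 3): e=[88,0,-56] → ·  [on edge]
    (1,2)@(3, 5): e=[72,0,-40] → ·  [on edge]
    (2,3)@(5, 7): e=[56,0,-24] → ·  [on edge]
    (4,3)@(9, 7): e=[16,16,0] → █  [on edge]
    (5,3)@(11, 7): e=[-4,24,12] → ·
    (3,4)@(7, 9): e=[40,0,-8] → ·  [on edge]
    (4,4)@(9, 9): e=[20,8,4] → █
    (5,4)@(11, 9): e=[0,16,16] → ·  [on edge]
    (4,5)@(9, 11): e=[24,0,8] → █  [on edge]
    (5,5)@(11, 11): e=[4,8,20] → █
    (6,5)@(13, 11): e=[-16,16,32] → ·
    (3,6)@(7, 13): e=[48,-16,0] → ·  [on edge]
    (5,6)@(11, 13): e=[8,0,24] → █  [on edge]
    (6,7)@(13, 15): e=[-8,0,40] → ·  [on edge]
    (7,8)@(15, 17): e=[-24,0,56] → ·  [on edge]
    (2,9)@(5, 19): e=[80,-48,0] → ·  [on edge]
    (6,9)@(13, 19): e=[0,-16,48] → ·  [on edge]
  covered (5 px):
    · · · · · · · ·
    · · · · · · · ·
    · · · · · · · ·
    · · · · █ · · ·
    · · · · █ · · ·
    · · · · █ █ · ·
    · · · · · █ · ·
    · · · · · · · ·
    · · · · · · · ·
    · · · · · · · ·
    · · · · · · · ·
T1:
  2·area = 60
  edge (10, 20)→(8, 10): d=(-2,-10) top-left  bias=+0
  edge (8, 10)→(13, 5): d=(5,-5) top-left  bias=+0
  edge (13, 5)→(10, 20): d=(-3,15) right/bottom  bias=-1
    (7,1)@(15, 3): e=[84,0,-24] → ·  [on edge]
    (3,2)@(7, 5): e=[0,-30,90] → ·  [on edge]
    (6,2)@(13, 5): e=[60,0,0] → ·  [on edge]
    (5,3)@(11, 7): e=[36,0,24] → █  [on edge]
    (6,3)@(13, 7): e=[56,10,-6] → ·
    (4,4)@(9, 9): e=[12,0,48] → █  [on edge]
    (6,4)@(13, 9): e=[52,20,-12] → ·
    (3,5)@(7, 11): e=[-12,0,72] → ·  [on edge]
    (4,5)@(9, 11): e=[8,10,42] → █
    (6,5)@(13, 11): e=[48,30,-18] → ·
    (2,6)@(5, 13): e=[-36,0,96] → ·  [on edge]
    (4,6)@(9, 13): e=[4,20,36] → █
    (1,7)@(3, 15): e=[-60,0,120] → ·  [on edge]
    (4,7)@(9, 15): e=[0,30,30] → █  [on edge]
    (5,7)@(11, 15): e=[20,40,0] → ·  [on edge]
    (0,8)@(1, 17): e=[-84,0,144] → ·  [on edge]
  covered (8 px):
    · · · · · · · ·
    · · · · · · · ·
    · · · · · · · ·
    · · · · · █ · ·
    · · · · █ █ · ·
    · · · · █ █ · ·
    · · · · █ █ · ·
    · · · · █ · · ·
    · · · · · · · ·
    · · · · · · · ·
    · · · · · · · ·
T2:
  degenerate (2·area = 0) — covers nothing

Answer: [[4,3],[4,4],[4,5],[5,5],[5,6]]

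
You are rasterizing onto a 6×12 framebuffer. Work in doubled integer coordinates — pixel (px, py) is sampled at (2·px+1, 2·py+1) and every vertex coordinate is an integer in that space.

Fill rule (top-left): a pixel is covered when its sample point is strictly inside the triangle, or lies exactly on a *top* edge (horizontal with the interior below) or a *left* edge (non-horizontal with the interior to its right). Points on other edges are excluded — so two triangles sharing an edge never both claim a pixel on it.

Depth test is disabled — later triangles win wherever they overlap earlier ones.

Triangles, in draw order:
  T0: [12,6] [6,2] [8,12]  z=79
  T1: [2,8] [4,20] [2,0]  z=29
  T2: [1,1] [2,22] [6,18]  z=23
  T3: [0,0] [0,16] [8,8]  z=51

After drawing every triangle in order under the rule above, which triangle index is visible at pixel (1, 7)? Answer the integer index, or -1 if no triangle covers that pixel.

T0:
  2·area = 52  (B↔C swapped to make it positive)
  edge (12, 6)→(8, 12): d=(-4,6) right/bottom  bias=-1
  edge (8, 12)→(6, 2): d=(-2,-10) top-left  bias=+0
  edge (6, 2)→(12, 6): d=(6,4) right/bottom  bias=-1
    (3,1)@(7, 3): e=[42,8,2] → #
    (4,1)@(9, 3): e=[30,28,-6] → ·
    (3,2)@(7, 5): e=[34,4,14] → #
    (4,2)@(9, 5): e=[22,24,6] → #
    (5,2)@(11, 5): e=[10,44,-2] → ·
    (3,3)@(7, 7): e=[26,0,26] → #  [on edge]
    (5,3)@(11, 7): e=[2,40,10] → #
    (3,4)@(7, 9): e=[18,-4,38] → ·
    (4,4)@(9, 9): e=[6,16,30] → #
    (5,4)@(11, 9): e=[-6,36,22] → ·
    (4,5)@(9, 11): e=[-2,12,42] → ·
    (4,8)@(9, 17): e=[-26,0,78] → ·  [on edge]
  covered (7 px):
    · · · · · ·
    · · · # · ·
    · · · # # ·
    · · · # # #
    · · · · # ·
    · · · · · ·
    · · · · · ·
    · · · · · ·
    · · · · · ·
    · · · · · ·
    · · · · · ·
    · · · · · ·
T1:
  2·area = 16  (B↔C swapped to make it positive)
  edge (2, 8)→(2, 0): d=(0,-8) top-left  bias=+0
  edge (2, 0)→(4, 20): d=(2,20) right/bottom  bias=-1
  edge (4, 20)→(2, 8): d=(-2,-12) top-left  bias=+0
    (1,5)@(3, 11): e=[8,2,6] → #
    (2,5)@(5, 11): e=[24,-38,30] → ·
    (1,6)@(3, 13): e=[8,6,2] → #
    (2,6)@(5, 13): e=[24,-34,26] → ·
    (1,7)@(3, 15): e=[8,10,-2] → ·
  covered (2 px):
    · · · · · ·
    · · · · · ·
    · · · · · ·
    · · · · · ·
    · · · · · ·
    · # · · · ·
    · # · · · ·
    · · · · · ·
    · · · · · ·
    · · · · · ·
    · · · · · ·
    · · · · · ·
T2:
  2·area = 88  (B↔C swapped to make it positive)
  edge (1, 1)→(6, 18): d=(5,17) right/bottom  bias=-1
  edge (6, 18)→(2, 22): d=(-4,4) right/bottom  bias=-1
  edge (2, 22)→(1, 1): d=(-1,-21) top-left  bias=+0
    (0,0)@(1, 1): e=[0,88,0] → ·  [on edge]
    (1,4)@(3, 9): e=[6,48,34] → #
    (2,4)@(5, 9): e=[-28,40,76] → ·
    (1,5)@(3, 11): e=[16,40,32] → #
    (2,5)@(5, 11): e=[-18,32,74] → ·
    (1,6)@(3, 13): e=[26,32,30] → #
    (2,6)@(5, 13): e=[-8,24,72] → ·
    (5,6)@(11, 13): e=[-110,0,198] → ·  [on edge]
    (1,7)@(3, 15): e=[36,24,28] → #
    (2,7)@(5, 15): e=[2,16,70] → #
    (3,7)@(7, 15): e=[-32,8,112] → ·
    (4,7)@(9, 15): e=[-66,0,154] → ·  [on edge]
    (3,8)@(7, 17): e=[-22,0,110] → ·  [on edge]
    (2,9)@(5, 19): e=[22,0,66] → ·  [on edge]
    (1,10)@(3, 21): e=[66,0,22] → ·  [on edge]
    (0,11)@(1, 23): e=[110,0,-22] → ·  [on edge]
  covered (8 px):
    · · · · · ·
    · · · · · ·
    · · · · · ·
    · · · · · ·
    · # · · · ·
    · # · · · ·
    · # · · · ·
    · # # · · ·
    · # # · · ·
    · # · · · ·
    · · · · · ·
    · · · · · ·
T3:
  2·area = 128  (B↔C swapped to make it positive)
  edge (0, 0)→(8, 8): d=(8,8) right/bottom  bias=-1
  edge (8, 8)→(0, 16): d=(-8,8) right/bottom  bias=-1
  edge (0, 16)→(0, 0): d=(0,-16) top-left  bias=+0
    (0,0)@(1, 1): e=[0,112,16] → ·  [on edge]
    (0,1)@(1, 3): e=[16,96,16] → #
    (1,1)@(3, 3): e=[0,80,48] → ·  [on edge]
    (0,2)@(1, 5): e=[32,80,16] → #
    (1,2)@(3, 5): e=[16,64,48] → #
    (2,2)@(5, 5): e=[0,48,80] → ·  [on edge]
    (5,2)@(11, 5): e=[-48,0,176] → ·  [on edge]
    (0,3)@(1, 7): e=[48,64,16] → #
    (2,3)@(5, 7): e=[16,32,80] → #
    (3,3)@(7, 7): e=[0,16,112] → ·  [on edge]
    (4,3)@(9, 7): e=[-16,0,144] → ·  [on edge]
    (0,4)@(1, 9): e=[64,48,16] → #
    (3,4)@(7, 9): e=[16,0,112] → ·  [on edge]
    (4,4)@(9, 9): e=[0,-16,144] → ·  [on edge]
    (2,5)@(5, 11): e=[48,0,80] → ·  [on edge]
    (5,5)@(11, 11): e=[0,-48,176] → ·  [on edge]
    (1,6)@(3, 13): e=[80,0,48] → ·  [on edge]
    (0,7)@(1, 15): e=[112,0,16] → ·  [on edge]
  covered (12 px):
    · · · · · ·
    # · · · · ·
    # # · · · ·
    # # # · · ·
    # # # · · ·
    # # · · · ·
    # · · · · ·
    · · · · · ·
    · · · · · ·
    · · · · · ·
    · · · · · ·
    · · · · · ·

Z-buffer (winner per pixel, '.' = empty):
  . . . . . .
  3 . . 0 . .
  3 3 . 0 0 .
  3 3 3 0 0 0
  3 3 3 . 0 .
  3 3 . . . .
  3 2 . . . .
  . 2 2 . . .
  . 2 2 . . .
  . 2 . . . .
  . . . . . .
  . . . . . .

Final: 2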